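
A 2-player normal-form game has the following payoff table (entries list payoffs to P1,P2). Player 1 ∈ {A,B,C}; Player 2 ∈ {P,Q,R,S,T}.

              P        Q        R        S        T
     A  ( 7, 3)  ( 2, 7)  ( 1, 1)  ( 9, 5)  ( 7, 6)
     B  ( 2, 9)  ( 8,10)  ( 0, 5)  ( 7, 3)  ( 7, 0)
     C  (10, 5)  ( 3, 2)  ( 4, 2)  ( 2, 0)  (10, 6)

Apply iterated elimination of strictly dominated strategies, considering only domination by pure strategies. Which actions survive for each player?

Remaining: P1:{B,C} P2:{P,Q,T}

P2 drop R (P beats it: A:3>1 B:9>5 C:5>2)
P2 drop S (Q beats it: A:7>5 B:10>3 C:2>0)
P1 drop A (C beats it: P:10>7 Q:3>2 T:10>7)
P1→{B,C} P2→{P,Q,T}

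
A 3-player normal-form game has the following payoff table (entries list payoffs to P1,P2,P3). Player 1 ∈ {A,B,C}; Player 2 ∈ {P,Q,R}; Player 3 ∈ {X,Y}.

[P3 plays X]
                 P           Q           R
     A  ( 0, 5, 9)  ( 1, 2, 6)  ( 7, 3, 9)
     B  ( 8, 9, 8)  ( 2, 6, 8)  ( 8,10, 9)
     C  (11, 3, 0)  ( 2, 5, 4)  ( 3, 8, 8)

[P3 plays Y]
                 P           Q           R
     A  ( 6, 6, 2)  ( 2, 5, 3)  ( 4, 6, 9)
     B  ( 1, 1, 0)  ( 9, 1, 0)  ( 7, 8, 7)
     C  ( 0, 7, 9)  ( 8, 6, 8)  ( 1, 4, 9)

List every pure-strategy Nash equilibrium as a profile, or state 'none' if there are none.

(A,P,X): not NE [P1→C gives 11>0]
(A,P,Y): not NE [P3→X gives 9>2]
(A,Q,X): not NE [P1→C gives 2>1; P2→P gives 5>2]
(A,Q,Y): not NE [P1→B gives 9>2; P2→R gives 6>5; P3→X gives 6>3]
(A,R,X): not NE [P1→B gives 8>7; P2→P gives 5>3]
(A,R,Y): not NE [P1→B gives 7>4]
(B,P,X): not NE [P1→C gives 11>8; P2→R gives 10>9]
(B,P,Y): not NE [P1→A gives 6>1; P2→R gives 8>1; P3→X gives 8>0]
(B,Q,X): not NE [P2→R gives 10>6]
(B,Q,Y): not NE [P2→R gives 8>1; P3→X gives 8>0]
(B,R,X): NE
(B,R,Y): not NE [P3→X gives 9>7]
(C,P,X): not NE [P2→R gives 8>3; P3→Y gives 9>0]
(C,P,Y): not NE [P1→A gives 6>0]
(C,Q,X): not NE [P2→R gives 8>5; P3→Y gives 8>4]
(C,Q,Y): not NE [P1→B gives 9>8; P2→P gives 7>6]
(C,R,X): not NE [P1→B gives 8>3; P3→Y gives 9>8]
(C,R,Y): not NE [P1→B gives 7>1; P2→P gives 7>4]

PSNE = {(B,R,X)}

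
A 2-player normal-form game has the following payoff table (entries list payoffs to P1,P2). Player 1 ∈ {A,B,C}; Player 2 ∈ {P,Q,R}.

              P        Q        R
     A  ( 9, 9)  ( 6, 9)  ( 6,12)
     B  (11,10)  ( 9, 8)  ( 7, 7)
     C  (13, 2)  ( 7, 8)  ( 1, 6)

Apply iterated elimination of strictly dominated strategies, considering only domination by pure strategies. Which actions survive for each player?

Survivors P1:{B,C} P2:{P,Q}

P1 drop A (B beats it: P:11>9 Q:9>6 R:7>6)
P2 drop R (Q beats it: B:8>7 C:8>6)
P1→{B,C} P2→{P,Q}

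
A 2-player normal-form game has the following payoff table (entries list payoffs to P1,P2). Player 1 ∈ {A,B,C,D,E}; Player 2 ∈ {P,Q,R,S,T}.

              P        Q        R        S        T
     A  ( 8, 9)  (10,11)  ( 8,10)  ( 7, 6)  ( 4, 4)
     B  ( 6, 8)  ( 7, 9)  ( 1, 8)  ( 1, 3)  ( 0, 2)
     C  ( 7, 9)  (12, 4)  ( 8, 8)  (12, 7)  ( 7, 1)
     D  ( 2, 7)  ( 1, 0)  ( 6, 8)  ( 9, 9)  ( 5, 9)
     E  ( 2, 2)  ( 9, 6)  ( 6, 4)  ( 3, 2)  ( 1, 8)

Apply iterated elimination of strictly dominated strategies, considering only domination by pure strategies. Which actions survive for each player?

P1 drop B (A beats it: P:8>6 Q:10>7 R:8>1 S:7>1 T:4>0)
P1 drop D (C beats it: P:7>2 Q:12>1 R:8>6 S:12>9 T:7>5)
P1 drop E (A beats it: P:8>2 Q:10>9 R:8>6 S:7>3 T:4>1)
P2 drop S (P beats it: A:9>6 C:9>7)
P2 drop T (P beats it: A:9>4 C:9>1)
P1→{A,C} P2→{P,Q,R}

IESDS → P1:{A,C} P2:{P,Q,R}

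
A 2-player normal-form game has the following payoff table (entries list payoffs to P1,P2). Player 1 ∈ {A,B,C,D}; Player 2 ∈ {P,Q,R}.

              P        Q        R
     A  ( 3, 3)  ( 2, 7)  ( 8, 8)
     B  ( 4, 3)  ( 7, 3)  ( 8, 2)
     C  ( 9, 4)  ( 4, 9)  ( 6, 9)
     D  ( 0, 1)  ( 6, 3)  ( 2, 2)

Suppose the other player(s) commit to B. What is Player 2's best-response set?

u_2(P vs B) = 3
u_2(Q vs B) = 3
u_2(R vs B) = 2
max payoff 3 at {P,Q}

BR_2 = {P,Q}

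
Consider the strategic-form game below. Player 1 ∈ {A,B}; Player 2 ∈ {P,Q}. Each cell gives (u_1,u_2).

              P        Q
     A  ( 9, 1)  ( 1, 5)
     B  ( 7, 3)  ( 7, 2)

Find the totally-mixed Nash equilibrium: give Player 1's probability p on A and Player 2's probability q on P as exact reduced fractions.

(p,q) = (1/5, 3/4)

P1 indiff ⇒ q·9+(1-q)·1 = q·7+(1-q)·7 ⇒ q(2) = (1-q)(6) ⇒ q = 3/4
P2 indiff ⇒ p·1+(1-p)·3 = p·5+(1-p)·2 ⇒ p(-4) = (1-p)(-1) ⇒ p = 1/5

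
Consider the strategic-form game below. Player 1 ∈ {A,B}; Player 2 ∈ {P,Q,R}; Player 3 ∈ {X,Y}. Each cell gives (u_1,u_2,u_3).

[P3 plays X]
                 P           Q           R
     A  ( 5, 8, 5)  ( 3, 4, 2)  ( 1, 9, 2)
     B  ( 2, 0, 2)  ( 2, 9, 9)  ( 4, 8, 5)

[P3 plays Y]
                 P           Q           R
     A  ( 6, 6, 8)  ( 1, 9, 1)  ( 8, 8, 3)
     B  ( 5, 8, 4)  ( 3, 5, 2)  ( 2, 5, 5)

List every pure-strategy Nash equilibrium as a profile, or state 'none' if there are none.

(A,P,X): not NE [P2→R gives 9>8; P3→Y gives 8>5]
(A,P,Y): not NE [P2→Q gives 9>6]
(A,Q,X): not NE [P2→R gives 9>4]
(A,Q,Y): not NE [P1→B gives 3>1; P3→X gives 2>1]
(A,R,X): not NE [P1→B gives 4>1; P3→Y gives 3>2]
(A,R,Y): not NE [P2→Q gives 9>8]
(B,P,X): not NE [P1→A gives 5>2; P2→Q gives 9>0; P3→Y gives 4>2]
(B,P,Y): not NE [P1→A gives 6>5]
(B,Q,X): not NE [P1→A gives 3>2]
(B,Q,Y): not NE [P2→P gives 8>5; P3→X gives 9>2]
(B,R,X): not NE [P2→Q gives 9>8]
(B,R,Y): not NE [P1→A gives 8>2; P2→P gives 8>5]

No pure NE.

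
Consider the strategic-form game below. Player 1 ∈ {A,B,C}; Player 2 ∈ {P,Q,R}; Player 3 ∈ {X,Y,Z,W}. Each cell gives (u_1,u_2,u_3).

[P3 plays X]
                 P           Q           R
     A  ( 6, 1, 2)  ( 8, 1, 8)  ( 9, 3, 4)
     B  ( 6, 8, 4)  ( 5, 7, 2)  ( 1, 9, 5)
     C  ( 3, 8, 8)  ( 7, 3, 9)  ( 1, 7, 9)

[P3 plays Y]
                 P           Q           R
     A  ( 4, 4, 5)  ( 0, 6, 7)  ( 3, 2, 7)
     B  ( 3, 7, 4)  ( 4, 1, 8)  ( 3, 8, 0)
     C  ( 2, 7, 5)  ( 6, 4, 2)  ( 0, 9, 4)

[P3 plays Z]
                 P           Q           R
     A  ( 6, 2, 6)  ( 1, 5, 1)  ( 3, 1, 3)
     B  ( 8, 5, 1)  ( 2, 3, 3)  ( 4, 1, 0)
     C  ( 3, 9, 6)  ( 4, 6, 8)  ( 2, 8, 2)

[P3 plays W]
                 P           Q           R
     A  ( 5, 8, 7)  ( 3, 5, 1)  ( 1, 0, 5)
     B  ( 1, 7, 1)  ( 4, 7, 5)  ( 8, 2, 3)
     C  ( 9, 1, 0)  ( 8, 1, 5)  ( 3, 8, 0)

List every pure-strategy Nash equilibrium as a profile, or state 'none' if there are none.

PSNE: ∅

(A,P,X): not NE [P2→R gives 3>1; P3→W gives 7>2]
(A,P,Y): not NE [P2→Q gives 6>4; P3→W gives 7>5]
(A,P,Z): not NE [P1→B gives 8>6; P2→Q gives 5>2; P3→W gives 7>6]
(A,P,W): not NE [P1→C gives 9>5]
(A,Q,X): not NE [P2→R gives 3>1]
(A,Q,Y): not NE [P1→C gives 6>0; P3→X gives 8>7]
(A,Q,Z): not NE [P1→C gives 4>1; P3→X gives 8>1]
(A,Q,W): not NE [P1→C gives 8>3; P2→P gives 8>5; P3→X gives 8>1]
(A,R,X): not NE [P3→Y gives 7>4]
(A,R,Y): not NE [P2→Q gives 6>2]
(A,R,Z): not NE [P1→B gives 4>3; P2→Q gives 5>1; P3→Y gives 7>3]
(A,R,W): not NE [P1→B gives 8>1; P2→P gives 8>0; P3→Y gives 7>5]
(B,P,X): not NE [P2→R gives 9>8]
(B,P,Y): not NE [P1→A gives 4>3; P2→R gives 8>7]
(B,P,Z): not NE [P3→Y gives 4>1]
(B,P,W): not NE [P1→C gives 9>1; P3→Y gives 4>1]
(B,Q,X): not NE [P1→A gives 8>5; P2→R gives 9>7; P3→Y gives 8>2]
(B,Q,Y): not NE [P1→C gives 6>4; P2→R gives 8>1]
(B,Q,Z): not NE [P1→C gives 4>2; P2→P gives 5>3; P3→Y gives 8>3]
(B,Q,W): not NE [P1→C gives 8>4; P3→Y gives 8>5]
(B,R,X): not NE [P1→A gives 9>1]
(B,R,Y): not NE [P3→X gives 5>0]
(B,R,Z): not NE [P2→P gives 5>1; P3→X gives 5>0]
(B,R,W): not NE [P2→Q gives 7>2; P3→X gives 5>3]
(C,P,X): not NE [P1→B gives 6>3]
(C,P,Y): not NE [P1→A gives 4>2; P2→R gives 9>7; P3→X gives 8>5]
(C,P,Z): not NE [P1→B gives 8>3; P3→X gives 8>6]
(C,P,W): not NE [P2→R gives 8>1; P3→X gives 8>0]
(C,Q,X): not NE [P1→A gives 8>7; P2→P gives 8>3]
(C,Q,Y): not NE [P2→R gives 9>4; P3→X gives 9>2]
(C,Q,Z): not NE [P2→P gives 9>6; P3→X gives 9>8]
(C,Q,W): not NE [P2→R gives 8>1; P3→X gives 9>5]
(C,R,X): not NE [P1→A gives 9>1; P2→P gives 8>7]
(C,R,Y): not NE [P1→B gives 3>0; P3→X gives 9>4]
(C,R,Z): not NE [P1→B gives 4>2; P2→P gives 9>8; P3→X gives 9>2]
(C,R,W): not NE [P1→B gives 8>3; P3→X gives 9>0]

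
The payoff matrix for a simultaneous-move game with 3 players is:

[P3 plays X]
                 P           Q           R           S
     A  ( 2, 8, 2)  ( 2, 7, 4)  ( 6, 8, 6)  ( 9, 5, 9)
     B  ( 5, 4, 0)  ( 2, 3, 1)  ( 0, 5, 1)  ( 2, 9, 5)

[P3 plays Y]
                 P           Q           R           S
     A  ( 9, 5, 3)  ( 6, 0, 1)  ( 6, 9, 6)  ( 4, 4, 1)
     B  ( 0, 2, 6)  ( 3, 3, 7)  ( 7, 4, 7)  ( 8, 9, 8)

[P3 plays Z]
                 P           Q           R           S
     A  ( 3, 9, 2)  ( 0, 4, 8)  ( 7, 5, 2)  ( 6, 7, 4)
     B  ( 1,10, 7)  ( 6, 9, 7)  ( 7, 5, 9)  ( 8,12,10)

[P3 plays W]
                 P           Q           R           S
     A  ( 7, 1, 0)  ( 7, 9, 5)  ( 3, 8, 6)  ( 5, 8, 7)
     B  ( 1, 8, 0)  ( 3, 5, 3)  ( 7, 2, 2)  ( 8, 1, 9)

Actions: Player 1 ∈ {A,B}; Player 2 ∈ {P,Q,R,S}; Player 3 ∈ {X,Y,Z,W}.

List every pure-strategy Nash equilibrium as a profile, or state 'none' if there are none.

(A,P,X): not NE [P1→B gives 5>2; P3→Y gives 3>2]
(A,P,Y): not NE [P2→R gives 9>5]
(A,P,Z): not NE [P3→Y gives 3>2]
(A,P,W): not NE [P2→Q gives 9>1; P3→Y gives 3>0]
(A,Q,X): not NE [P2→R gives 8>7; P3→Z gives 8>4]
(A,Q,Y): not NE [P2→R gives 9>0; P3→Z gives 8>1]
(A,Q,Z): not NE [P1→B gives 6>0; P2→P gives 9>4]
(A,Q,W): not NE [P3→Z gives 8>5]
(A,R,X): NE
(A,R,Y): not NE [P1→B gives 7>6]
(A,R,Z): not NE [P2→P gives 9>5; P3→W gives 6>2]
(A,R,W): not NE [P1→B gives 7>3; P2→Q gives 9>8]
(A,S,X): not NE [P2→R gives 8>5]
(A,S,Y): not NE [P1→B gives 8>4; P2→R gives 9>4; P3→X gives 9>1]
(A,S,Z): not NE [P1→B gives 8>6; P2→P gives 9>7; P3→X gives 9>4]
(A,S,W): not NE [P1→B gives 8>5; P2→Q gives 9>8; P3→X gives 9>7]
(B,P,X): not NE [P2→S gives 9>4; P3→Z gives 7>0]
(B,P,Y): not NE [P1→A gives 9>0; P2→S gives 9>2; P3→Z gives 7>6]
(B,P,Z): not NE [P1→A gives 3>1; P2→S gives 12>10]
(B,P,W): not NE [P1→A gives 7>1; P3→Z gives 7>0]
(B,Q,X): not NE [P2→S gives 9>3; P3→Z gives 7>1]
(B,Q,Y): not NE [P1→A gives 6>3; P2→S gives 9>3]
(B,Q,Z): not NE [P2→S gives 12>9]
(B,Q,W): not NE [P1→A gives 7>3; P2→P gives 8>5; P3→Z gives 7>3]
(B,R,X): not NE [P1→A gives 6>0; P2→S gives 9>5; P3→Z gives 9>1]
(B,R,Y): not NE [P2→S gives 9>4; P3→Z gives 9>7]
(B,R,Z): not NE [P2→S gives 12>5]
(B,R,W): not NE [P2→P gives 8>2; P3→Z gives 9>2]
(B,S,X): not NE [P1→A gives 9>2; P3→Z gives 10>5]
(B,S,Y): not NE [P3→Z gives 10>8]
(B,S,Z): NE
(B,S,W): not NE [P2→P gives 8>1; P3→Z gives 10>9]

PSNE = {(A,R,X), (B,S,Z)}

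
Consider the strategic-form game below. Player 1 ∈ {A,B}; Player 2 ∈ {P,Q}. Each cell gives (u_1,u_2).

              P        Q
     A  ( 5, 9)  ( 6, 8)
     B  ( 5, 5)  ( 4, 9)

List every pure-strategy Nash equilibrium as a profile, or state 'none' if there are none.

PSNE = {(A,P)}

(A,P): NE
(A,Q): not NE [P2→P gives 9>8]
(B,P): not NE [P2→Q gives 9>5]
(B,Q): not NE [P1→A gives 6>4]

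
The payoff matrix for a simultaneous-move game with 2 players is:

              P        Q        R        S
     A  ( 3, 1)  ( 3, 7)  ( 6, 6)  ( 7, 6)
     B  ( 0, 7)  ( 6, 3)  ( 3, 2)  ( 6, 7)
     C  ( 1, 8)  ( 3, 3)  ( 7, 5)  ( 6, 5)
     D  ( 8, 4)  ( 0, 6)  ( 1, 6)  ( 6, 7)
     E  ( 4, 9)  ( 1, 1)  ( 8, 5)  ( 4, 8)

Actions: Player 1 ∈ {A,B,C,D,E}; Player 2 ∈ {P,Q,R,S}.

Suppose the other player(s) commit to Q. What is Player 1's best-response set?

u_1(A vs Q) = 3
u_1(B vs Q) = 6
u_1(C vs Q) = 3
u_1(D vs Q) = 0
u_1(E vs Q) = 1
max payoff 6 at {B}

BR_1 = {B}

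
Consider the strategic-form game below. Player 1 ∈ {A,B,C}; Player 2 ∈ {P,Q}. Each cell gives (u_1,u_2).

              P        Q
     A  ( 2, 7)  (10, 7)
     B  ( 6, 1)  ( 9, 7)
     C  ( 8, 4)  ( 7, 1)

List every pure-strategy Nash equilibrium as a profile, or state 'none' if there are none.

NE set: (A,Q), (C,P)

(A,P): not NE [P1→C gives 8>2]
(A,Q): NE
(B,P): not NE [P1→C gives 8>6; P2→Q gives 7>1]
(B,Q): not NE [P1→A gives 10>9]
(C,P): NE
(C,Q): not NE [P1→A gives 10>7; P2→P gives 4>1]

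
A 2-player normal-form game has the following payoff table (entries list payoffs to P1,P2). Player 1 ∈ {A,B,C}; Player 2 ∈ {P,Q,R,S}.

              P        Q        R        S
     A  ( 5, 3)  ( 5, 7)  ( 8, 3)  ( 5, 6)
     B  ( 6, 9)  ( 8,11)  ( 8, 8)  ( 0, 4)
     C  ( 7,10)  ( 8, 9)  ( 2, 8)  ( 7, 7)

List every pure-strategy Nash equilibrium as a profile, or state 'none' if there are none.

NE set: (B,Q), (C,P)

(A,P): not NE [P1→C gives 7>5; P2→Q gives 7>3]
(A,Q): not NE [P1→C gives 8>5]
(A,R): not NE [P2→Q gives 7>3]
(A,S): not NE [P1→C gives 7>5; P2→Q gives 7>6]
(B,P): not NE [P1→C gives 7>6; P2→Q gives 11>9]
(B,Q): NE
(B,R): not NE [P2→Q gives 11>8]
(B,S): not NE [P1→C gives 7>0; P2→Q gives 11>4]
(C,P): NE
(C,Q): not NE [P2→P gives 10>9]
(C,R): not NE [P1→B gives 8>2; P2→P gives 10>8]
(C,S): not NE [P2→P gives 10>7]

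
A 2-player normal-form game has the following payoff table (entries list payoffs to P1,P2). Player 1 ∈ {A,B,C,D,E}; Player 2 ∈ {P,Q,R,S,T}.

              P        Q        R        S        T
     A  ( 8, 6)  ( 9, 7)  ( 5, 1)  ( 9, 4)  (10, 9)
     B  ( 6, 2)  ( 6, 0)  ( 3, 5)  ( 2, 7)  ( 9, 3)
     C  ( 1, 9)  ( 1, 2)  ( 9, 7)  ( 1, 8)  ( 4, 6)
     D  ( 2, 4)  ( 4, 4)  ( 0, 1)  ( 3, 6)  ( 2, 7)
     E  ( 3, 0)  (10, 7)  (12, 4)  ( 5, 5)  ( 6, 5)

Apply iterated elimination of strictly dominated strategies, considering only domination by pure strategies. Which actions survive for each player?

IESDS → P1:{A,E} P2:{Q,T}

P1 drop B (A beats it: P:8>6 Q:9>6 R:5>3 S:9>2 T:10>9)
P1 drop C (E beats it: P:3>1 Q:10>1 R:12>9 S:5>1 T:6>4)
P1 drop D (A beats it: P:8>2 Q:9>4 R:5>0 S:9>3 T:10>2)
P2 drop P (Q beats it: A:7>6 E:7>0)
P2 drop R (Q beats it: A:7>1 E:7>4)
P2 drop S (Q beats it: A:7>4 E:7>5)
P1→{A,E} P2→{Q,T}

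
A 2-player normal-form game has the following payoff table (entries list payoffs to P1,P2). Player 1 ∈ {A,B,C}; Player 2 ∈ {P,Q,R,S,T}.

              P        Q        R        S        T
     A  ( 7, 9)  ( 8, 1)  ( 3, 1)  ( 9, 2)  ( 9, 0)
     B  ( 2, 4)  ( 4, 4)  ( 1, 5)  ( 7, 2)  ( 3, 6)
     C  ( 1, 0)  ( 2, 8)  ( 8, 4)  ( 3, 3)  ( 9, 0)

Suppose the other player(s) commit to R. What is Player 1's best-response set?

u_1(A vs R) = 3
u_1(B vs R) = 1
u_1(C vs R) = 8
max payoff 8 at {C}

BR_1 = {C}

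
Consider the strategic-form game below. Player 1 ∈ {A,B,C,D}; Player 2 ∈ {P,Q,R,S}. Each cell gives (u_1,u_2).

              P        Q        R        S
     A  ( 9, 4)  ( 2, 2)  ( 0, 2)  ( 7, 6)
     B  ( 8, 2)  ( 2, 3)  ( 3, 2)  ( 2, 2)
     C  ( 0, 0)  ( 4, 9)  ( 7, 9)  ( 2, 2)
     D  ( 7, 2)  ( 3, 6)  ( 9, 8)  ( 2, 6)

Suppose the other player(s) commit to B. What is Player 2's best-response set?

u_2(P vs B) = 2
u_2(Q vs B) = 3
u_2(R vs B) = 2
u_2(S vs B) = 2
max payoff 3 at {Q}

P2 best: {Q}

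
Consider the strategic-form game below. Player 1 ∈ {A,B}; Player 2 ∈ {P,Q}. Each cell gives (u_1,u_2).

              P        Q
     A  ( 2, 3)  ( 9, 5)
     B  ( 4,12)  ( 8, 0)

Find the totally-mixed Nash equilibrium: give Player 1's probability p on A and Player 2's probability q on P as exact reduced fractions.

P1 indiff ⇒ q·2+(1-q)·9 = q·4+(1-q)·8 ⇒ q(-2) = (1-q)(-1) ⇒ q = 1/3
P2 indiff ⇒ p·3+(1-p)·12 = p·5+(1-p)·0 ⇒ p(-2) = (1-p)(-12) ⇒ p = 6/7

p=6/7, q=1/3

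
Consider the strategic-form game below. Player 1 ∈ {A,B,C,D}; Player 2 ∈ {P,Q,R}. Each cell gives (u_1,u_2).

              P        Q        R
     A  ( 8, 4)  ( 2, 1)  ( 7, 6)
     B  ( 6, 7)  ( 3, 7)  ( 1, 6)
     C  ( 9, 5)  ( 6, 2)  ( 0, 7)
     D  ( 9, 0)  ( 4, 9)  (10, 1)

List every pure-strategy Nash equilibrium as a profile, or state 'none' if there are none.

No pure NE.

(A,P): not NE [P1→D gives 9>8; P2→R gives 6>4]
(A,Q): not NE [P1→C gives 6>2; P2→R gives 6>1]
(A,R): not NE [P1→D gives 10>7]
(B,P): not NE [P1→D gives 9>6]
(B,Q): not NE [P1→C gives 6>3]
(B,R): not NE [P1→D gives 10>1; P2→Q gives 7>6]
(C,P): not NE [P2→R gives 7>5]
(C,Q): not NE [P2→R gives 7>2]
(C,R): not NE [P1→D gives 10>0]
(D,P): not NE [P2→Q gives 9>0]
(D,Q): not NE [P1→C gives 6>4]
(D,R): not NE [P2→Q gives 9>1]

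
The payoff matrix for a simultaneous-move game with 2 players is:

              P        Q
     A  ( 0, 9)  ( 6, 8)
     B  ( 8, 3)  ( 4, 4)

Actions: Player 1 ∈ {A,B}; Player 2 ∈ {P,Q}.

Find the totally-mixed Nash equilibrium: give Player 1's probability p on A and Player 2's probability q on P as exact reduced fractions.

(p,q) = (1/2, 1/5)

P1 indiff ⇒ q·0+(1-q)·6 = q·8+(1-q)·4 ⇒ q(-8) = (1-q)(-2) ⇒ q = 1/5
P2 indiff ⇒ p·9+(1-p)·3 = p·8+(1-p)·4 ⇒ p(1) = (1-p)(1) ⇒ p = 1/2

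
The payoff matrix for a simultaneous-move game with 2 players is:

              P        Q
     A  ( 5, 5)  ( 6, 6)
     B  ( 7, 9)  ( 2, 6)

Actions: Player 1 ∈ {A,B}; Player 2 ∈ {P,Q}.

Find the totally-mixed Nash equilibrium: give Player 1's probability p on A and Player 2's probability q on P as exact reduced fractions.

P1 indiff ⇒ q·5+(1-q)·6 = q·7+(1-q)·2 ⇒ q(-2) = (1-q)(-4) ⇒ q = 2/3
P2 indiff ⇒ p·5+(1-p)·9 = p·6+(1-p)·6 ⇒ p(-1) = (1-p)(-3) ⇒ p = 3/4

P1 mixes 3/4 on A; P2 mixes 2/3 on P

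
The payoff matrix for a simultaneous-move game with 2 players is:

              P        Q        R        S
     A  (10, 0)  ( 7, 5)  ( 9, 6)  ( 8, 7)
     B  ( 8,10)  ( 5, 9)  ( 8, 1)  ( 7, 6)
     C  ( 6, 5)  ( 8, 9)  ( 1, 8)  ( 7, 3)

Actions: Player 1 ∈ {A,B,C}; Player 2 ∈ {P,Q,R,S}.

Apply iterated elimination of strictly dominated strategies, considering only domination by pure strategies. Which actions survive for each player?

Survivors P1:{A,C} P2:{Q,R,S}

P1 drop B (A beats it: P:10>8 Q:7>5 R:9>8 S:8>7)
P2 drop P (Q beats it: A:5>0 C:9>5)
P1→{A,C} P2→{Q,R,S}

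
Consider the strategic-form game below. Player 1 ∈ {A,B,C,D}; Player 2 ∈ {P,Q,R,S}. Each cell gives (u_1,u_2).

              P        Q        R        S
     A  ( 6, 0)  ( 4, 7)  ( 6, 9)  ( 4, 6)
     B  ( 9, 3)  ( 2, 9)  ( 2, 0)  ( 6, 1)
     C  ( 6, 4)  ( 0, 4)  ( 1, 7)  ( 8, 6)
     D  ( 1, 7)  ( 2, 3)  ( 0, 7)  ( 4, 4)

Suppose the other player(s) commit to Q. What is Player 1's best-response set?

P1 best: {A}

u_1(A vs Q) = 4
u_1(B vs Q) = 2
u_1(C vs Q) = 0
u_1(D vs Q) = 2
max payoff 4 at {A}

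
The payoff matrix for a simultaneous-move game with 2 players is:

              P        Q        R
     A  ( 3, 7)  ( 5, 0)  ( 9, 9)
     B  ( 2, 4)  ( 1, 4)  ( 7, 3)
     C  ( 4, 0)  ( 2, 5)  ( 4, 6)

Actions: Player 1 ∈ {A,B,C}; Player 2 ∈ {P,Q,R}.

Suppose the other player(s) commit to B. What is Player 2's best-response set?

P2 best: {P,Q}

u_2(P vs B) = 4
u_2(Q vs B) = 4
u_2(R vs B) = 3
max payoff 4 at {P,Q}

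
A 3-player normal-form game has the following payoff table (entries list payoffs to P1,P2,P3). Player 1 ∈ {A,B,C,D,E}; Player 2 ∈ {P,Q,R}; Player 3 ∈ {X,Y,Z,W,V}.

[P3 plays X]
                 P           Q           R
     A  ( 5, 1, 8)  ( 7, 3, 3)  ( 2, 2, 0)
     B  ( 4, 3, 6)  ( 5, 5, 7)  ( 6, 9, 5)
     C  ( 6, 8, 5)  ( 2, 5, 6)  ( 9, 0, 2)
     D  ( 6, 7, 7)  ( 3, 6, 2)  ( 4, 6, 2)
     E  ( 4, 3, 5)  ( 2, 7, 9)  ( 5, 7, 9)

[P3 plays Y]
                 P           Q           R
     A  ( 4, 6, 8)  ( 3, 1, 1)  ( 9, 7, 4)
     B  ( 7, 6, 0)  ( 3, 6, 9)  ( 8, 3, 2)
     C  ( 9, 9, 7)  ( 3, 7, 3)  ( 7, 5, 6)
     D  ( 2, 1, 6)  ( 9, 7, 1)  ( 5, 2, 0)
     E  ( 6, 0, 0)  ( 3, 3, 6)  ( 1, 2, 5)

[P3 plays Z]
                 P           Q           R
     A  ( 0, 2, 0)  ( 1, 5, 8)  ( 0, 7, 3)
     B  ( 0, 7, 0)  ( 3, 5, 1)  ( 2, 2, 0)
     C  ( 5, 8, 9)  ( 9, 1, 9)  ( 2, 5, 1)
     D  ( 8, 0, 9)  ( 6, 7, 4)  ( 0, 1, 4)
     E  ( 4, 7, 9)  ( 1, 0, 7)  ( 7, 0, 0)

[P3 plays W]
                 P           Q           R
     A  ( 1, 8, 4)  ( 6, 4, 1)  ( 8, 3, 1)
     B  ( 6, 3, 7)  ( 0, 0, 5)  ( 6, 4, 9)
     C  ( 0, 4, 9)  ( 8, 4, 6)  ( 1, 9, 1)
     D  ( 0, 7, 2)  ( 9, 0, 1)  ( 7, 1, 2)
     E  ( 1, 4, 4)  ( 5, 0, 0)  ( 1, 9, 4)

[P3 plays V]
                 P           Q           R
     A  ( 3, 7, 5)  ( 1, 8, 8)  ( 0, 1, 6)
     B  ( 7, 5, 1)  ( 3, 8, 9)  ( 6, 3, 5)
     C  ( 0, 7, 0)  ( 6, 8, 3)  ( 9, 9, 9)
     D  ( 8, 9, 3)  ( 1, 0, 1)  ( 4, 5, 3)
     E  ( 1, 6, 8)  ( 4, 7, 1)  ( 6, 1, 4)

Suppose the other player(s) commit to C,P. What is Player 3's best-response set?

u_3(X vs C,P) = 5
u_3(Y vs C,P) = 7
u_3(Z vs C,P) = 9
u_3(W vs C,P) = 9
u_3(V vs C,P) = 0
max payoff 9 at {Z,W}

BR_3 = {Z,W}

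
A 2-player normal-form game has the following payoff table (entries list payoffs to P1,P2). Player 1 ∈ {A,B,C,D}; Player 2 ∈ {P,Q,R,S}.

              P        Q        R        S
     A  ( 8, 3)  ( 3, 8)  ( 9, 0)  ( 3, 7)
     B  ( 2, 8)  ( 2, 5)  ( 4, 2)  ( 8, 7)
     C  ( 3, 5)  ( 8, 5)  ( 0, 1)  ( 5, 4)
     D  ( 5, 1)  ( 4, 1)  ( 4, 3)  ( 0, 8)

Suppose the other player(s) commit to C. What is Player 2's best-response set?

u_2(P vs C) = 5
u_2(Q vs C) = 5
u_2(R vs C) = 1
u_2(S vs C) = 4
max payoff 5 at {P,Q}

P2 best: {P,Q}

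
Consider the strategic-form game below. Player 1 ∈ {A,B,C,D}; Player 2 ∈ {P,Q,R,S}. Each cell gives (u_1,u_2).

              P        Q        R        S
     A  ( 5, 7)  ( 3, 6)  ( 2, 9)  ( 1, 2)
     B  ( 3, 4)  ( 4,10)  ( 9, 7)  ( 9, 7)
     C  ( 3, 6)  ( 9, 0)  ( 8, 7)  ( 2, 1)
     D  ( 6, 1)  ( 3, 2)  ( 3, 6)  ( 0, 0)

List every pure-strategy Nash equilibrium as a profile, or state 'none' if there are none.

Equilibria: none

(A,P): not NE [P1→D gives 6>5; P2→R gives 9>7]
(A,Q): not NE [P1→C gives 9>3; P2→R gives 9>6]
(A,R): not NE [P1→B gives 9>2]
(A,S): not NE [P1→B gives 9>1; P2→R gives 9>2]
(B,P): not NE [P1→D gives 6>3; P2→Q gives 10>4]
(B,Q): not NE [P1→C gives 9>4]
(B,R): not NE [P2→Q gives 10>7]
(B,S): not NE [P2→Q gives 10>7]
(C,P): not NE [P1→D gives 6>3; P2→R gives 7>6]
(C,Q): not NE [P2→R gives 7>0]
(C,R): not NE [P1→B gives 9>8]
(C,S): not NE [P1→B gives 9>2; P2→R gives 7>1]
(D,P): not NE [P2→R gives 6>1]
(D,Q): not NE [P1→C gives 9>3; P2→R gives 6>2]
(D,R): not NE [P1→B gives 9>3]
(D,S): not NE [P1→B gives 9>0; P2→R gives 6>0]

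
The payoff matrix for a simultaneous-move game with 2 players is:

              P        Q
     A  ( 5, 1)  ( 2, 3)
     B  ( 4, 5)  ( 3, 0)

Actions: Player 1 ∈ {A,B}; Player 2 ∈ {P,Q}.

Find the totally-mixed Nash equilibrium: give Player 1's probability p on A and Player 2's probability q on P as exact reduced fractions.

(p,q) = (5/7, 1/2)

P1 indiff ⇒ q·5+(1-q)·2 = q·4+(1-q)·3 ⇒ q(1) = (1-q)(1) ⇒ q = 1/2
P2 indiff ⇒ p·1+(1-p)·5 = p·3+(1-p)·0 ⇒ p(-2) = (1-p)(-5) ⇒ p = 5/7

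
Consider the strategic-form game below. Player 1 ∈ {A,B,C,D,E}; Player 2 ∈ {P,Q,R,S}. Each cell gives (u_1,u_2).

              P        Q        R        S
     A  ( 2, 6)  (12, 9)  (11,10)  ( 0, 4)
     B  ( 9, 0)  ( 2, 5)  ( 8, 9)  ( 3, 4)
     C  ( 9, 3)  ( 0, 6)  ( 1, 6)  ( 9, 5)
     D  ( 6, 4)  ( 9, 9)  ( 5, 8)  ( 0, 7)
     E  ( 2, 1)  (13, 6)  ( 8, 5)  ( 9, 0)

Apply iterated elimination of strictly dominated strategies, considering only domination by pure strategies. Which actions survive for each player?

Remaining: P1:{A,E} P2:{Q,R}

P2 drop P (Q beats it: A:9>6 B:5>0 C:6>3 D:9>4 E:6>1)
P1 drop D (E beats it: Q:13>9 R:8>5 S:9>0)
P2 drop S (Q beats it: A:9>4 B:5>4 C:6>5 E:6>0)
P1 drop B (A beats it: Q:12>2 R:11>8)
P1 drop C (A beats it: Q:12>0 R:11>1)
P1→{A,E} P2→{Q,R}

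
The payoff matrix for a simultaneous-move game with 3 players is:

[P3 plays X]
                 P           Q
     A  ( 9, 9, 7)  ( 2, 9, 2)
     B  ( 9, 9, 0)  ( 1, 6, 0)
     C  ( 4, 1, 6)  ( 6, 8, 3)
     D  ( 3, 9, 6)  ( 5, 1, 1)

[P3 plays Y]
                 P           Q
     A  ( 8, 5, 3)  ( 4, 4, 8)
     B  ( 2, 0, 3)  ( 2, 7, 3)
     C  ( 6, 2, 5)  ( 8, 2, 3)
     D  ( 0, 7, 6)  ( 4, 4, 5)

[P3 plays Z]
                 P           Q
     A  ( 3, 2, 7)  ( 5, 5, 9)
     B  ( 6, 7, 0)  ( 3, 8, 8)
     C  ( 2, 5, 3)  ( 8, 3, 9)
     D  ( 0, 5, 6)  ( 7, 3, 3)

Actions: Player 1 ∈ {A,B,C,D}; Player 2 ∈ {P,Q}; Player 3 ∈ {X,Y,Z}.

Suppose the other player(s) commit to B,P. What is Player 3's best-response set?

u_3(X vs B,P) = 0
u_3(Y vs B,P) = 3
u_3(Z vs B,P) = 0
max payoff 3 at {Y}

BR_3 = {Y}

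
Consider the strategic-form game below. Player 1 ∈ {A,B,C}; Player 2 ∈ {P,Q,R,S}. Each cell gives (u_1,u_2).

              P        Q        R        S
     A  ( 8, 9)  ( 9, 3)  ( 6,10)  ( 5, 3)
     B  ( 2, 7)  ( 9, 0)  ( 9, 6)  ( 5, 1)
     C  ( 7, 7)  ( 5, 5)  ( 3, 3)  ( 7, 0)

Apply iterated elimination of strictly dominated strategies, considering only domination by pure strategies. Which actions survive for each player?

P2 drop Q (P beats it: A:9>3 B:7>0 C:7>5)
P2 drop S (P beats it: A:9>3 B:7>1 C:7>0)
P1 drop C (A beats it: P:8>7 R:6>3)
P1→{A,B} P2→{P,R}

IESDS → P1:{A,B} P2:{P,R}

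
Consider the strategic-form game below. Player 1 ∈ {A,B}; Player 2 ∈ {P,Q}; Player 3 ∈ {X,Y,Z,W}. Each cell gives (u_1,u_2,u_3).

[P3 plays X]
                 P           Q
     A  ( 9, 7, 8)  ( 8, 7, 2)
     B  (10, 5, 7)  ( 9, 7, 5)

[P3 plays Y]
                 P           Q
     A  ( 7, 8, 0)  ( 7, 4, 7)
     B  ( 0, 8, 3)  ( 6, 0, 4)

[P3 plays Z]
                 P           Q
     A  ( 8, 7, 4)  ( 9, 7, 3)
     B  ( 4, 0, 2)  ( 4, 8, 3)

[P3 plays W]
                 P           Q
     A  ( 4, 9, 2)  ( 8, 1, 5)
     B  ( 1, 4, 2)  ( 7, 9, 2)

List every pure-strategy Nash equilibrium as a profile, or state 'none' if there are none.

(A,P,X): not NE [P1→B gives 10>9]
(A,P,Y): not NE [P3→X gives 8>0]
(A,P,Z): not NE [P3→X gives 8>4]
(A,P,W): not NE [P3→X gives 8>2]
(A,Q,X): not NE [P1→B gives 9>8; P3→Y gives 7>2]
(A,Q,Y): not NE [P2→P gives 8>4]
(A,Q,Z): not NE [P3→Y gives 7>3]
(A,Q,W): not NE [P2→P gives 9>1; P3→Y gives 7>5]
(B,P,X): not NE [P2→Q gives 7>5]
(B,P,Y): not NE [P1→A gives 7>0; P3→X gives 7>3]
(B,P,Z): not NE [P1→A gives 8>4; P2→Q gives 8>0; P3→X gives 7>2]
(B,P,W): not NE [P1→A gives 4>1; P2→Q gives 9>4; P3→X gives 7>2]
(B,Q,X): NE
(B,Q,Y): not NE [P1→A gives 7>6; P2→P gives 8>0; P3→X gives 5>4]
(B,Q,Z): not NE [P1→A gives 9>4; P3→X gives 5>3]
(B,Q,W): not NE [P1→A gives 8>7; P3→X gives 5>2]

Nash profiles: (B,Q,X)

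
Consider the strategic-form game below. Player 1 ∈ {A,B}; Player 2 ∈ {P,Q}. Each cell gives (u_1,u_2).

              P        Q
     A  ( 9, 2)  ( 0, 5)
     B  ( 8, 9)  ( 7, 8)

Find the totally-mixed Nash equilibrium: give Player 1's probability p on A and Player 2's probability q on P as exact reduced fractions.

P1 indiff ⇒ q·9+(1-q)·0 = q·8+(1-q)·7 ⇒ q(1) = (1-q)(7) ⇒ q = 7/8
P2 indiff ⇒ p·2+(1-p)·9 = p·5+(1-p)·8 ⇒ p(-3) = (1-p)(-1) ⇒ p = 1/4

(p,q) = (1/4, 7/8)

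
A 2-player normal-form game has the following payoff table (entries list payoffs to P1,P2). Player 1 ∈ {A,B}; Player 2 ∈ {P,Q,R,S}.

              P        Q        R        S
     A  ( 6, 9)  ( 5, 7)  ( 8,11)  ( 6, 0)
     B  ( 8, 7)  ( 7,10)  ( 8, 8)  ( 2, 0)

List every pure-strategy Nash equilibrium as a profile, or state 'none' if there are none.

(A,P): not NE [P1→B gives 8>6; P2→R gives 11>9]
(A,Q): not NE [P1→B gives 7>5; P2→R gives 11>7]
(A,R): NE
(A,S): not NE [P2→R gives 11>0]
(B,P): not NE [P2→Q gives 10>7]
(B,Q): NE
(B,R): not NE [P2→Q gives 10>8]
(B,S): not NE [P1→A gives 6>2; P2→Q gives 10>0]

Nash profiles: (A,R), (B,Q)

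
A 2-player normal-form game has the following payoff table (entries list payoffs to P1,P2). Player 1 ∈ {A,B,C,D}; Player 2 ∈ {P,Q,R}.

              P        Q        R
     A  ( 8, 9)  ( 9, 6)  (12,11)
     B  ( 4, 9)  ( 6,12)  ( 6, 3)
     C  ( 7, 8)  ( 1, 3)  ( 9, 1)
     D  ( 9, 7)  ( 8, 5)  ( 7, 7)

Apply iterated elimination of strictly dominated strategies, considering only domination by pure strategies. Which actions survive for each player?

Survivors P1:{A,D} P2:{P,R}

P1 drop B (A beats it: P:8>4 Q:9>6 R:12>6)
P1 drop C (A beats it: P:8>7 Q:9>1 R:12>9)
P2 drop Q (P beats it: A:9>6 D:7>5)
P1→{A,D} P2→{P,R}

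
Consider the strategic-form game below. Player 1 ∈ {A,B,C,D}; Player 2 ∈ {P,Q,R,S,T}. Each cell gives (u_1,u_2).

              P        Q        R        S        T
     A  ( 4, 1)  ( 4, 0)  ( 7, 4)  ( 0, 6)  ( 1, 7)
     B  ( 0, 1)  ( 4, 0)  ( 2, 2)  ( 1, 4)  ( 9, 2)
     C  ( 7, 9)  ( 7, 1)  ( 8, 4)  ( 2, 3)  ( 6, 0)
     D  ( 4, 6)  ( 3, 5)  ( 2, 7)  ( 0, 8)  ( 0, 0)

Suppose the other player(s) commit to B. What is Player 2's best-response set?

BR_2 = {S}

u_2(P vs B) = 1
u_2(Q vs B) = 0
u_2(R vs B) = 2
u_2(S vs B) = 4
u_2(T vs B) = 2
max payoff 4 at {S}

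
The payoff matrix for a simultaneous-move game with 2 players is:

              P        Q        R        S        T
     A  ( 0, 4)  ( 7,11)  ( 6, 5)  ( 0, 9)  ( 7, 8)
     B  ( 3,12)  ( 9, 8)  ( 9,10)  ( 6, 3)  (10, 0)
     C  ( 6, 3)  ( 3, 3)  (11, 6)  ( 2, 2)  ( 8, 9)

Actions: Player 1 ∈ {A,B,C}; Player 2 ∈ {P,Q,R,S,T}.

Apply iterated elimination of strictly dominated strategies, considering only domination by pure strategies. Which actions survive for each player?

Survivors P1:{B,C} P2:{P,R,T}

P1 drop A (B beats it: P:3>0 Q:9>7 R:9>6 S:6>0 T:10>7)
P2 drop Q (R beats it: B:10>8 C:6>3)
P2 drop S (P beats it: B:12>3 C:3>2)
P1→{B,C} P2→{P,R,T}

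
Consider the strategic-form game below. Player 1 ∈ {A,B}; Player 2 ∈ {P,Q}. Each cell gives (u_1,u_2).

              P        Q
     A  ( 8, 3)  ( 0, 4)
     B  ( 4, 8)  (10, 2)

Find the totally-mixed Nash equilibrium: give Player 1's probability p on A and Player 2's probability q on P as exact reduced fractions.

p=6/7, q=5/7

P1 indiff ⇒ q·8+(1-q)·0 = q·4+(1-q)·10 ⇒ q(4) = (1-q)(10) ⇒ q = 5/7
P2 indiff ⇒ p·3+(1-p)·8 = p·4+(1-p)·2 ⇒ p(-1) = (1-p)(-6) ⇒ p = 6/7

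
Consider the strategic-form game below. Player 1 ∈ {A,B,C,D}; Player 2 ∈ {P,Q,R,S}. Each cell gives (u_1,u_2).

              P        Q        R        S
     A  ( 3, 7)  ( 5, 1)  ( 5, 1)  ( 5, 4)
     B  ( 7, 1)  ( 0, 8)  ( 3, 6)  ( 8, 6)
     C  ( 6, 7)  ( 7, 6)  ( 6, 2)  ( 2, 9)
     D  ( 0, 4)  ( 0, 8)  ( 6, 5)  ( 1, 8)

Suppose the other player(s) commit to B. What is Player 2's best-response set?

BR_2 = {Q}

u_2(P vs B) = 1
u_2(Q vs B) = 8
u_2(R vs B) = 6
u_2(S vs B) = 6
max payoff 8 at {Q}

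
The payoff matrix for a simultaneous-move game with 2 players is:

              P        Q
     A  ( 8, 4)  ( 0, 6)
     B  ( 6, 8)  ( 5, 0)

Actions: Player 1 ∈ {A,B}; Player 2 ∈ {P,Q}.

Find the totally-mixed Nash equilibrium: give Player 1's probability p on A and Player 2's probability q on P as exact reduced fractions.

P1 mixes 4/5 on A; P2 mixes 5/7 on P

P1 indiff ⇒ q·8+(1-q)·0 = q·6+(1-q)·5 ⇒ q(2) = (1-q)(5) ⇒ q = 5/7
P2 indiff ⇒ p·4+(1-p)·8 = p·6+(1-p)·0 ⇒ p(-2) = (1-p)(-8) ⇒ p = 4/5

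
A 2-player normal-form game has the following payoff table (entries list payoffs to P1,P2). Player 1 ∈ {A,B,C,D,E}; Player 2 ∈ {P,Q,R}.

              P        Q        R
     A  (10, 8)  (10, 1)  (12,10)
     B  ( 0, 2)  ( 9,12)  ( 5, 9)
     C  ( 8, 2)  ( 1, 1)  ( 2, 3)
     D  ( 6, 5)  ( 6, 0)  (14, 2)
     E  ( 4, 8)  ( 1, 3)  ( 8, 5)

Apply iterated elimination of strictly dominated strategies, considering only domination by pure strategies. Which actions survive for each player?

P1 drop B (A beats it: P:10>0 Q:10>9 R:12>5)
P1 drop C (A beats it: P:10>8 Q:10>1 R:12>2)
P1 drop E (A beats it: P:10>4 Q:10>1 R:12>8)
P2 drop Q (P beats it: A:8>1 D:5>0)
P1→{A,D} P2→{P,R}

IESDS → P1:{A,D} P2:{P,R}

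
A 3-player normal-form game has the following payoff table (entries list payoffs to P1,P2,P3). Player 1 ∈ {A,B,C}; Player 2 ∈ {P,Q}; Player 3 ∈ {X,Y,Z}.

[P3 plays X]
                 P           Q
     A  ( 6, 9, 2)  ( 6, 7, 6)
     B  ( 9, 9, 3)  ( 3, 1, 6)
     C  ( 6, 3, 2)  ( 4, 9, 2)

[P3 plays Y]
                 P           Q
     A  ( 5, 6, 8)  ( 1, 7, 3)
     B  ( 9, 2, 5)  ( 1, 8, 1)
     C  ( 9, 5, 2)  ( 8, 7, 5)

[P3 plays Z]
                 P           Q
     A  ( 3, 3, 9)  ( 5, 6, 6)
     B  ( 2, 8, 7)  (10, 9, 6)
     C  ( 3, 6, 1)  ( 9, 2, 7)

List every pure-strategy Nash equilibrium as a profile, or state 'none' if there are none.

Nash profiles: (B,Q,Z)

(A,P,X): not NE [P1→B gives 9>6; P3→Z gives 9>2]
(A,P,Y): not NE [P1→C gives 9>5; P2→Q gives 7>6; P3→Z gives 9>8]
(A,P,Z): not NE [P2→Q gives 6>3]
(A,Q,X): not NE [P2→P gives 9>7]
(A,Q,Y): not NE [P1→C gives 8>1; P3→Z gives 6>3]
(A,Q,Z): not NE [P1→B gives 10>5]
(B,P,X): not NE [P3→Z gives 7>3]
(B,P,Y): not NE [P2→Q gives 8>2; P3→Z gives 7>5]
(B,P,Z): not NE [P1→C gives 3>2; P2→Q gives 9>8]
(B,Q,X): not NE [P1→A gives 6>3; P2→P gives 9>1]
(B,Q,Y): not NE [P1→C gives 8>1; P3→Z gives 6>1]
(B,Q,Z): NE
(C,P,X): not NE [P1→B gives 9>6; P2→Q gives 9>3]
(C,P,Y): not NE [P2→Q gives 7>5]
(C,P,Z): not NE [P3→Y gives 2>1]
(C,Q,X): not NE [P1→A gives 6>4; P3→Z gives 7>2]
(C,Q,Y): not NE [P3→Z gives 7>5]
(C,Q,Z): not NE [P1→B gives 10>9; P2→P gives 6>2]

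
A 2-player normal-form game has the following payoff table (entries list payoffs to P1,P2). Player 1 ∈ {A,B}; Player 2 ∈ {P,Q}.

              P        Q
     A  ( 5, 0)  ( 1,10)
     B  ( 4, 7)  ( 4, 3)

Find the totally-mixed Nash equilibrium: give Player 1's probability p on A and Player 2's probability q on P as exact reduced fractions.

p=2/7, q=3/4

P1 indiff ⇒ q·5+(1-q)·1 = q·4+(1-q)·4 ⇒ q(1) = (1-q)(3) ⇒ q = 3/4
P2 indiff ⇒ p·0+(1-p)·7 = p·10+(1-p)·3 ⇒ p(-10) = (1-p)(-4) ⇒ p = 2/7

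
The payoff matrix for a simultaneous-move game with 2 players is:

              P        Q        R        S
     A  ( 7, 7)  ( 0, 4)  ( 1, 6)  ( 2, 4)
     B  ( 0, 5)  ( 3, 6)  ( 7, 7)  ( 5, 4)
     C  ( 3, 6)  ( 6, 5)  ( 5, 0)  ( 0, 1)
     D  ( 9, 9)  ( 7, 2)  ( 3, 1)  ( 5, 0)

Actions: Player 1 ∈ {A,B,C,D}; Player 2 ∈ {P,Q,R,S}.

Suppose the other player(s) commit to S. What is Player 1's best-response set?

BR_1 = {B,D}

u_1(A vs S) = 2
u_1(B vs S) = 5
u_1(C vs S) = 0
u_1(D vs S) = 5
max payoff 5 at {B,D}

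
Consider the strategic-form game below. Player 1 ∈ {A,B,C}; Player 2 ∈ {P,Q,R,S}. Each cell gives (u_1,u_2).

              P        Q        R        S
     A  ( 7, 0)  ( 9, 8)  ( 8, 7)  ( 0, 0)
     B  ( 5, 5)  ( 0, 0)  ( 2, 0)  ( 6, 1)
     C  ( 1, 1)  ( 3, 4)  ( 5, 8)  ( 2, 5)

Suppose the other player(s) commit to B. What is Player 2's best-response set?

u_2(P vs B) = 5
u_2(Q vs B) = 0
u_2(R vs B) = 0
u_2(S vs B) = 1
max payoff 5 at {P}

argmax u_2 = {P}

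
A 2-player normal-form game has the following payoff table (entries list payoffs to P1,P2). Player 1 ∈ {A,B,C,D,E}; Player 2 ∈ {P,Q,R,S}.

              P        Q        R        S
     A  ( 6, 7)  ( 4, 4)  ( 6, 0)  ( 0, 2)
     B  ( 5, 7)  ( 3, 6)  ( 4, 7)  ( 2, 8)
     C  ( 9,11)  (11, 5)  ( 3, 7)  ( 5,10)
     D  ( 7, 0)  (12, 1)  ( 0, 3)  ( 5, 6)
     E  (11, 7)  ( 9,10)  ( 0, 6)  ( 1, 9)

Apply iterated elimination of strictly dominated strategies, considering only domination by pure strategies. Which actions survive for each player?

P2 drop R (S beats it: A:2>0 B:8>7 C:10>7 D:6>3 E:9>6)
P1 drop A (C beats it: P:9>6 Q:11>4 S:5>0)
P1 drop B (C beats it: P:9>5 Q:11>3 S:5>2)
P1→{C,D,E} P2→{P,Q,S}

Survivors P1:{C,D,E} P2:{P,Q,S}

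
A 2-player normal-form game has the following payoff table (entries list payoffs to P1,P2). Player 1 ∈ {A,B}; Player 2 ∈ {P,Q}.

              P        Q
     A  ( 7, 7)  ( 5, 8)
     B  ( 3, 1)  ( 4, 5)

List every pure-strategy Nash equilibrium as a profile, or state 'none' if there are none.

NE set: (A,Q)

(A,P): not NE [P2→Q gives 8>7]
(A,Q): NE
(B,P): not NE [P1→A gives 7>3; P2→Q gives 5>1]
(B,Q): not NE [P1→A gives 5>4]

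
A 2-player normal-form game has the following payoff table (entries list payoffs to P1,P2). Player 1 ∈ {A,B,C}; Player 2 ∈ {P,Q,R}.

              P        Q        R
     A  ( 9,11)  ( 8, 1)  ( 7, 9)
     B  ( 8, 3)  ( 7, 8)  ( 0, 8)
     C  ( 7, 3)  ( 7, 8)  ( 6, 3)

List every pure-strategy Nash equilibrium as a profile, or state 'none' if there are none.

(A,P): NE
(A,Q): not NE [P2→P gives 11>1]
(A,R): not NE [P2→P gives 11>9]
(B,P): not NE [P1→A gives 9>8; P2→R gives 8>3]
(B,Q): not NE [P1→A gives 8>7]
(B,R): not NE [P1→A gives 7>0]
(C,P): not NE [P1→A gives 9>7; P2→Q gives 8>3]
(C,Q): not NE [P1→A gives 8>7]
(C,R): not NE [P1→A gives 7>6; P2→Q gives 8>3]

NE set: (A,P)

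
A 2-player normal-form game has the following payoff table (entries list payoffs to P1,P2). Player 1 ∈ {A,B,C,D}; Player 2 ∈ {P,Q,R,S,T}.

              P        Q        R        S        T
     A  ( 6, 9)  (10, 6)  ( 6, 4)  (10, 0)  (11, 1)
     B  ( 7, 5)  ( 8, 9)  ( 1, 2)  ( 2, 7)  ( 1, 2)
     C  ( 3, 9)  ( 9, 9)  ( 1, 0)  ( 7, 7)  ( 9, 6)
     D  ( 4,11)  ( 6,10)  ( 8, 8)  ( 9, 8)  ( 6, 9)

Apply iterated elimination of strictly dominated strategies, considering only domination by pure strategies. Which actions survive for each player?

P1 drop C (A beats it: P:6>3 Q:10>9 R:6>1 S:10>7 T:11>9)
P2 drop R (P beats it: A:9>4 B:5>2 D:11>8)
P1 drop D (A beats it: P:6>4 Q:10>6 S:10>9 T:11>6)
P2 drop S (Q beats it: A:6>0 B:9>7)
P2 drop T (P beats it: A:9>1 B:5>2)
P1→{A,B} P2→{P,Q}

Remaining: P1:{A,B} P2:{P,Q}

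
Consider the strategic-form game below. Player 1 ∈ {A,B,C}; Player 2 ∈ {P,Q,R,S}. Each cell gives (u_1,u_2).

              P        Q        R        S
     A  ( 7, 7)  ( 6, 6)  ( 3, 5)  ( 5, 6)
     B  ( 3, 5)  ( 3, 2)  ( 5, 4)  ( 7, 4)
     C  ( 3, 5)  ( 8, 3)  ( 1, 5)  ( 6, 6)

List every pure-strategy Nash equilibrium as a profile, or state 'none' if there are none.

(A,P): NE
(A,Q): not NE [P1→C gives 8>6; P2→P gives 7>6]
(A,R): not NE [P1→B gives 5>3; P2→P gives 7>5]
(A,S): not NE [P1→B gives 7>5; P2→P gives 7>6]
(B,P): not NE [P1→A gives 7>3]
(B,Q): not NE [P1→C gives 8>3; P2→P gives 5>2]
(B,R): not NE [P2→P gives 5>4]
(B,S): not NE [P2→P gives 5>4]
(C,P): not NE [P1→A gives 7>3; P2→S gives 6>5]
(C,Q): not NE [P2→S gives 6>3]
(C,R): not NE [P1→B gives 5>1; P2→S gives 6>5]
(C,S): not NE [P1→B gives 7>6]

PSNE = {(A,P)}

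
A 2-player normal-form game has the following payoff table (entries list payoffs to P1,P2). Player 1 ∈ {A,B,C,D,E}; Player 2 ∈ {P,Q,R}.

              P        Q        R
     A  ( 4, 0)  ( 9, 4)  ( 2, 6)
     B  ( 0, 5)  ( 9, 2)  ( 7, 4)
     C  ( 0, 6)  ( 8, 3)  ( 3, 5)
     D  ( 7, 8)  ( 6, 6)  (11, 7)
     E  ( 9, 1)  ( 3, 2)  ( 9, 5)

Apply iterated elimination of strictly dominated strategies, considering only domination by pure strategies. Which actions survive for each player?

Survivors P1:{D,E} P2:{P,R}

P2 drop Q (R beats it: A:6>4 B:4>2 C:5>3 D:7>6 E:5>2)
P1 drop A (D beats it: P:7>4 R:11>2)
P1 drop B (D beats it: P:7>0 R:11>7)
P1 drop C (D beats it: P:7>0 R:11>3)
P1→{D,E} P2→{P,R}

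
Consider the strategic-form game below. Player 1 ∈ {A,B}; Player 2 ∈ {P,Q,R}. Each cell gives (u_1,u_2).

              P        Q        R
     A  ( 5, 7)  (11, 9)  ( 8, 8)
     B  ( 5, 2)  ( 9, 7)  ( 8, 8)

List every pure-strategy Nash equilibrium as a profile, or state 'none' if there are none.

(A,P): not NE [P2→Q gives 9>7]
(A,Q): NE
(A,R): not NE [P2→Q gives 9>8]
(B,P): not NE [P2→R gives 8>2]
(B,Q): not NE [P1→A gives 11>9; P2→R gives 8>7]
(B,R): NE

Nash profiles: (A,Q), (B,R)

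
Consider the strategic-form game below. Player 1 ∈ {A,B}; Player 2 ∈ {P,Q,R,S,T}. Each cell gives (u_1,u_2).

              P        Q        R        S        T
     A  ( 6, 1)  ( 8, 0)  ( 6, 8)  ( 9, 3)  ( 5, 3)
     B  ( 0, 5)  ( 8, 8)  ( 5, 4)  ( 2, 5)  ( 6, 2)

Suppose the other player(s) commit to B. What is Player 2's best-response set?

u_2(P vs B) = 5
u_2(Q vs B) = 8
u_2(R vs B) = 4
u_2(S vs B) = 5
u_2(T vs B) = 2
max payoff 8 at {Q}

P2 best: {Q}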